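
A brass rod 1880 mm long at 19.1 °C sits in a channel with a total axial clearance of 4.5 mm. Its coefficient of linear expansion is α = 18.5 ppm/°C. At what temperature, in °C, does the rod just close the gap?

α·L₀·ΔT = 4.5 mm ⇒ ΔT = 4.5 / (18.5×10⁻⁶ × 1880.0) = 129.4 K.
T = 19.1 + 129.4 = 148.5 °C.

148 °C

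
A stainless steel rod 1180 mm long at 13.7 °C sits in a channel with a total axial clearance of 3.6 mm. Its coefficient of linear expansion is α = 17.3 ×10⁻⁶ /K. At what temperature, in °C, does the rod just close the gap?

α·L₀·ΔT = 3.6 mm ⇒ ΔT = 3.6 / (17.3×10⁻⁶ × 1180.0) = 176.3 K.
T = 13.7 + 176.3 = 190.0 °C.

190 °C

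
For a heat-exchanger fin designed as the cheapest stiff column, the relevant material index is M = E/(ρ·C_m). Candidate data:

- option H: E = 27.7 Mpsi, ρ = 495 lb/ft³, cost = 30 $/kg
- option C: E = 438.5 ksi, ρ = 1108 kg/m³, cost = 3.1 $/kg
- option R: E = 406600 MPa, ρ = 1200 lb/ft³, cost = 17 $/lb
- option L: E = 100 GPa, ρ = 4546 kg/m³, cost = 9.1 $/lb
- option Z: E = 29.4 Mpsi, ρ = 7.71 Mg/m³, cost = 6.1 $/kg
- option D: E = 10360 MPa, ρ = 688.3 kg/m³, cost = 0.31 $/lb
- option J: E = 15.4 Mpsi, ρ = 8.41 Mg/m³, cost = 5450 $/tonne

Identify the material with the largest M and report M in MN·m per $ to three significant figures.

In SI units:
  option H: E = 191.0 GPa, ρ = 7929 kg/m³, cost = 30.00 $/kg
  option C: E = 3.023 GPa, ρ = 1108 kg/m³, cost = 3.100 $/kg
  option R: E = 406.6 GPa, ρ = 19220 kg/m³, cost = 37.48 $/kg
  option L: E = 100.0 GPa, ρ = 4546 kg/m³, cost = 20.06 $/kg
  option Z: E = 202.7 GPa, ρ = 7710 kg/m³, cost = 6.100 $/kg
  option D: E = 10.36 GPa, ρ = 688.3 kg/m³, cost = 0.6834 $/kg
  option J: E = 106.2 GPa, ρ = 8410 kg/m³, cost = 5.450 $/kg
  option D: M = 22.0 MN·m per $
  option Z: M = 4.31 MN·m per $
  option J: M = 2.32 MN·m per $
  option L: M = 1.10 MN·m per $
  option C: M = 0.880 MN·m per $
  option H: M = 0.803 MN·m per $
  option R: M = 0.564 MN·m per $
Highest index: option D.

option D, M = 22.0 MN·m per $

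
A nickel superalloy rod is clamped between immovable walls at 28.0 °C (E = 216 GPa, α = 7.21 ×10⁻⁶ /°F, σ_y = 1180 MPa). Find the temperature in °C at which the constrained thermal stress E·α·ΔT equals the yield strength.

α = 7.21×10⁻⁶/°F × 9/5 = 13.0×10⁻⁶/K.
E·α·ΔT = 1180 MPa ⇒ ΔT = 1180 / (216.0×10³ × 13.0×10⁻⁶) = 420.9 K.
T = 28.0 + 420.9 = 448.9 °C.

449 °C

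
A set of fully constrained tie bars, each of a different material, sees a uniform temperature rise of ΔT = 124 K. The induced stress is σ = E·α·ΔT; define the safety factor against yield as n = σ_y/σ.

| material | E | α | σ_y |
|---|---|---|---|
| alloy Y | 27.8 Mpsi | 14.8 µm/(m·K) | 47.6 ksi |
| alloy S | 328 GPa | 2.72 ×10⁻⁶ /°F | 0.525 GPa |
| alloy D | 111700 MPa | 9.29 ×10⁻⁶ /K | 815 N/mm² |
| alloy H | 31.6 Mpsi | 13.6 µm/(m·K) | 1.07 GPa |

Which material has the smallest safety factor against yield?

In consistent units (E in GPa, α in ×10⁻⁶/K, σ_y in MPa):
  alloy Y: E = 191.7, α = 14.8, σ_y = 328.2 → σ = 352 MPa, n = 0.933
  alloy S: E = 328.0, α = 4.90, σ_y = 525.0 → σ = 199 MPa, n = 2.64
  alloy D: E = 111.7, α = 9.29, σ_y = 815.0 → σ = 129 MPa, n = 6.33
  alloy H: E = 217.9, α = 13.6, σ_y = 1070 → σ = 367 MPa, n = 2.91
The minimum is alloy Y at n = 0.933.

alloy Y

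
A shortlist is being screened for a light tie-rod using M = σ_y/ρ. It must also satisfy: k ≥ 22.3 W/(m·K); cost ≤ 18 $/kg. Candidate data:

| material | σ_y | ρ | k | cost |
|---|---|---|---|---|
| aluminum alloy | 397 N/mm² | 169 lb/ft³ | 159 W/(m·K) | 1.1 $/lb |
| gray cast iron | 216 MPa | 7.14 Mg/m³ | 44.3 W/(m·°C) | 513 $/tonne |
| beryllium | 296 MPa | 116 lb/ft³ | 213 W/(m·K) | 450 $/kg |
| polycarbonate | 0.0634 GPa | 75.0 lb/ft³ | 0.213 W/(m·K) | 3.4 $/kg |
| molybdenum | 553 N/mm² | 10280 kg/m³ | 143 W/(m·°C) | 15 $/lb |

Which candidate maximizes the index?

aluminum alloy

Screen on constraints: k ≥ 22.3 W/(m·K); cost ≤ 18 $/kg. Survivors: aluminum alloy, gray cast iron.
Convert each candidate to consistent units, then evaluate M:
  aluminum alloy: σ_y = 397.0 MPa, ρ = 2707 kg/m³
  gray cast iron: σ_y = 216.0 MPa, ρ = 7140 kg/m³
  aluminum alloy: M = 147 kN·m/kg
  gray cast iron: M = 30.3 kN·m/kg
Aluminum alloy has the largest M.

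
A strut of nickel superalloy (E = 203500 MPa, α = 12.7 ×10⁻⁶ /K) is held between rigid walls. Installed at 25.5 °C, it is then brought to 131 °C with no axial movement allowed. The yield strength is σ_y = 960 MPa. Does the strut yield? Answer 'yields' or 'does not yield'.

does not yield

E = 203500 MPa = 203.5 GPa.
ΔT = 105.5 K. Constrained thermal stress σ = E·α·ΔT = 203.5×10³ MPa × 12.7×10⁻⁶ × 105.5 = 273 MPa (compressive).
Compare to σ_y = 960 MPa: σ < σ_y, so it does not yield.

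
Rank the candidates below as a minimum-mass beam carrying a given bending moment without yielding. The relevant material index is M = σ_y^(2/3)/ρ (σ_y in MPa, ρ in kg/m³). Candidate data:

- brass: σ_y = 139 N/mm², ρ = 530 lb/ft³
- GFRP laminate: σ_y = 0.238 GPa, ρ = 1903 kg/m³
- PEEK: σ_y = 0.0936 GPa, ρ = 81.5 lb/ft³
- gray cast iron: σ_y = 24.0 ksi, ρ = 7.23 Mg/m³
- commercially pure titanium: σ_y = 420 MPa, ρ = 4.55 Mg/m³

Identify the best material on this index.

Putting every candidate on a common basis:
  brass: σ_y = 139.0 MPa, ρ = 8490 kg/m³
  GFRP laminate: σ_y = 238.0 MPa, ρ = 1903 kg/m³
  PEEK: σ_y = 93.60 MPa, ρ = 1306 kg/m³
  gray cast iron: σ_y = 165.5 MPa, ρ = 7230 kg/m³
  commercially pure titanium: σ_y = 420.0 MPa, ρ = 4550 kg/m³
  GFRP laminate: M = 20.2×10⁻³
  PEEK: M = 15.8×10⁻³
  commercially pure titanium: M = 12.3×10⁻³
  gray cast iron: M = 4.17×10⁻³
  brass: M = 3.16×10⁻³
GFRP laminate ranks first.

GFRP laminate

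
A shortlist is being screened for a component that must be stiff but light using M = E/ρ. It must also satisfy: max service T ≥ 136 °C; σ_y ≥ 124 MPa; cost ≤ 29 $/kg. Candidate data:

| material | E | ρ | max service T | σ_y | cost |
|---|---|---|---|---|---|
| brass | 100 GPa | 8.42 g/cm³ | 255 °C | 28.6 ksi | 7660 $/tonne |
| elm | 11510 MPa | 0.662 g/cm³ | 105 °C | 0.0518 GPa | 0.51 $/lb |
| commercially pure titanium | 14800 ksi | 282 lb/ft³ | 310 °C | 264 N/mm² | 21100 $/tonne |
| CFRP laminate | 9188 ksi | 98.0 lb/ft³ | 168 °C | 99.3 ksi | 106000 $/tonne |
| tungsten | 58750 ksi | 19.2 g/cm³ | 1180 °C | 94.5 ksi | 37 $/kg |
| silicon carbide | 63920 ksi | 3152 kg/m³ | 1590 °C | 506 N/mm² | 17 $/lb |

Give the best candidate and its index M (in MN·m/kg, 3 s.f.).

Screen on constraints: max service T ≥ 136 °C; σ_y ≥ 124 MPa; cost ≤ 29 $/kg. Survivors: brass, commercially pure titanium.
Normalizing units and computing the index:
  brass: E = 100.0 GPa, ρ = 8420 kg/m³
  commercially pure titanium: E = 102.0 GPa, ρ = 4517 kg/m³
  commercially pure titanium: M = 22.6 MN·m/kg
  brass: M = 11.9 MN·m/kg
Commercially pure titanium has the largest M.

commercially pure titanium, M = 22.6 MN·m/kg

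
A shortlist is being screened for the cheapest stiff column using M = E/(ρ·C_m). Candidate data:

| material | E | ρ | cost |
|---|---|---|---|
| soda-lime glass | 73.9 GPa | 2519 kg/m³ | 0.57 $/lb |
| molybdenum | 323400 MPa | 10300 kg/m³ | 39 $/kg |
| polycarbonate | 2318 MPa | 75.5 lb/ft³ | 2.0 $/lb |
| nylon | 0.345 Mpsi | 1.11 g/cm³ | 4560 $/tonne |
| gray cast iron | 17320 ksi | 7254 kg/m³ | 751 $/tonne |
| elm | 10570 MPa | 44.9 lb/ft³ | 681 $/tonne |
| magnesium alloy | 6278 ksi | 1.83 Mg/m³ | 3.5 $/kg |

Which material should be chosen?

After converting to SI:
  soda-lime glass: E = 73.90 GPa, ρ = 2519 kg/m³, cost = 1.257 $/kg
  molybdenum: E = 323.4 GPa, ρ = 10300 kg/m³, cost = 39.00 $/kg
  polycarbonate: E = 2.318 GPa, ρ = 1209 kg/m³, cost = 4.409 $/kg
  nylon: E = 2.379 GPa, ρ = 1110 kg/m³, cost = 4.560 $/kg
  gray cast iron: E = 119.4 GPa, ρ = 7254 kg/m³, cost = 0.7510 $/kg
  elm: E = 10.57 GPa, ρ = 719.2 kg/m³, cost = 0.6810 $/kg
  magnesium alloy: E = 43.29 GPa, ρ = 1830 kg/m³, cost = 3.500 $/kg
  soda-lime glass: M = 23.3 MN·m per $
  gray cast iron: M = 21.9 MN·m per $
  elm: M = 21.6 MN·m per $
  magnesium alloy: M = 6.76 MN·m per $
  molybdenum: M = 0.805 MN·m per $
  nylon: M = 0.470 MN·m per $
  polycarbonate: M = 0.435 MN·m per $
The maximum is for soda-lime glass.

soda-lime glass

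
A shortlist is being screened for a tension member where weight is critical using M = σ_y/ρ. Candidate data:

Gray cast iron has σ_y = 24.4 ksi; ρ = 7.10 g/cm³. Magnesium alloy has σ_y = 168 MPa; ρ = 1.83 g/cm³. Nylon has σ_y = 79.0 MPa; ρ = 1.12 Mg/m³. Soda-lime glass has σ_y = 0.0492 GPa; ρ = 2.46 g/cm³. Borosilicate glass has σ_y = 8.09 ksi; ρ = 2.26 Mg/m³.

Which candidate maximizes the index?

Convert each candidate to consistent units, then evaluate M:
  gray cast iron: σ_y = 168.2 MPa, ρ = 7100 kg/m³
  magnesium alloy: σ_y = 168.0 MPa, ρ = 1830 kg/m³
  nylon: σ_y = 79.00 MPa, ρ = 1120 kg/m³
  soda-lime glass: σ_y = 49.20 MPa, ρ = 2460 kg/m³
  borosilicate glass: σ_y = 55.78 MPa, ρ = 2260 kg/m³
  magnesium alloy: M = 91.8 kN·m/kg
  nylon: M = 70.5 kN·m/kg
  borosilicate glass: M = 24.7 kN·m/kg
  gray cast iron: M = 23.7 kN·m/kg
  soda-lime glass: M = 20.0 kN·m/kg
Magnesium alloy has the largest M.

magnesium alloy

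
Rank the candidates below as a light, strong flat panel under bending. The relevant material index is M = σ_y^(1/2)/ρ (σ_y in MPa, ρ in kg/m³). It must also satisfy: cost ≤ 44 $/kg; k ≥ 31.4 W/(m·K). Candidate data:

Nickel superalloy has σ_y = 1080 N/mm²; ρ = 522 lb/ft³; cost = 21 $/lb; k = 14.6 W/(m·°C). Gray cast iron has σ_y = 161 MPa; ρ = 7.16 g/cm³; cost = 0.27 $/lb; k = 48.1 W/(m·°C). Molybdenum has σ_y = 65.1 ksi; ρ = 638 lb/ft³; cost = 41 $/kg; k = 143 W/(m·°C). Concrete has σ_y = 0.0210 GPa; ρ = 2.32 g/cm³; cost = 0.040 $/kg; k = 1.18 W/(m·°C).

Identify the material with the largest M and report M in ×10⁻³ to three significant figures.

Screen on constraints: cost ≤ 44 $/kg; k ≥ 31.4 W/(m·K). Survivors: gray cast iron, molybdenum.
Normalizing units and computing the index:
  gray cast iron: σ_y = 161.0 MPa, ρ = 7160 kg/m³
  molybdenum: σ_y = 448.8 MPa, ρ = 10220 kg/m³
  molybdenum: M = 2.07×10⁻³
  gray cast iron: M = 1.77×10⁻³
The maximum is for molybdenum.

molybdenum, M = 2.07×10⁻³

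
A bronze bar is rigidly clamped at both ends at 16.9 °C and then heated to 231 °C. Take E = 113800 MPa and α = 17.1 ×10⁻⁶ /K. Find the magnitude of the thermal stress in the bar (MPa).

E = 113800 MPa = 113.8 GPa.
ΔT = 214.1 K. Constrained thermal stress σ = E·α·ΔT = 113.8×10³ MPa × 17.1×10⁻⁶ × 214.1 = 417 MPa (compressive).

417 MPa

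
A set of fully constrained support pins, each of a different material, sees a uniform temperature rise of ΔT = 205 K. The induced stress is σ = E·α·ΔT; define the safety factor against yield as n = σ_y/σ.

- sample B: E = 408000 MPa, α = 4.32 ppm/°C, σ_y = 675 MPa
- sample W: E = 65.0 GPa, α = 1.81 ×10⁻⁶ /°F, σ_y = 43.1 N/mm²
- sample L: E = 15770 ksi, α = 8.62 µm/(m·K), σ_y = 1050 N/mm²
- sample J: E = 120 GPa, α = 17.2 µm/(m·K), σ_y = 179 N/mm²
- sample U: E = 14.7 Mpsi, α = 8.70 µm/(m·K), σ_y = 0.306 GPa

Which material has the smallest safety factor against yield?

sample J

Per material, after unit conversion:
  sample B: E = 408.0, α = 4.32, σ_y = 675.0 → σ = 361 MPa, n = 1.87
  sample W: E = 65.00, α = 3.26, σ_y = 43.10 → σ = 43.4 MPa, n = 0.993
  sample L: E = 108.7, α = 8.62, σ_y = 1050 → σ = 192 MPa, n = 5.46
  sample J: E = 120.0, α = 17.2, σ_y = 179.0 → σ = 423 MPa, n = 0.423
  sample U: E = 101.4, α = 8.70, σ_y = 306.0 → σ = 181 MPa, n = 1.69
The minimum is sample J at n = 0.423.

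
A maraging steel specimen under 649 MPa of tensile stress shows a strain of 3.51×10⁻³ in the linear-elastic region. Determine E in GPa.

E = σ/ε = 649 MPa / 3.51×10⁻³ = 184900 MPa = 185 GPa.

185 GPa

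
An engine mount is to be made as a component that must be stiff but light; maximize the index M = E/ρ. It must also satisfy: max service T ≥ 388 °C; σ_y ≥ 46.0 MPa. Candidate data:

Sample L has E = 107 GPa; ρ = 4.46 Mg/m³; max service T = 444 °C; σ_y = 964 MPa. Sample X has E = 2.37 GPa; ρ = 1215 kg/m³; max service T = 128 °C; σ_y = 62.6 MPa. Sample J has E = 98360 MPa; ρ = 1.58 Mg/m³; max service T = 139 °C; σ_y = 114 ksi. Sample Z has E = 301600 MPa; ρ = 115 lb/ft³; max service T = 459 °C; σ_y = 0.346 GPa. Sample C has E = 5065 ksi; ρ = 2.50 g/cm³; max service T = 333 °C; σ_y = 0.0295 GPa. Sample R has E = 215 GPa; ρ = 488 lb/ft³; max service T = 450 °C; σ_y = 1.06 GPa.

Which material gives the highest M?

Screen on constraints: max service T ≥ 388 °C; σ_y ≥ 46.0 MPa. Survivors: sample L, sample Z, sample R.
In SI units:
  sample L: E = 107.0 GPa, ρ = 4460 kg/m³
  sample Z: E = 301.6 GPa, ρ = 1842 kg/m³
  sample R: E = 215.0 GPa, ρ = 7817 kg/m³
  sample Z: M = 164 MN·m/kg
  sample R: M = 27.5 MN·m/kg
  sample L: M = 24.0 MN·m/kg
Highest index: sample Z.

sample Z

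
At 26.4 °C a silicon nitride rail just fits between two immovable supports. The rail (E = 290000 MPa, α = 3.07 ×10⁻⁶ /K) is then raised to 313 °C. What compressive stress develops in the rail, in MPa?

E = 290000 MPa = 290.0 GPa.
ΔT = 286.6 K. Constrained thermal stress σ = E·α·ΔT = 290.0×10³ MPa × 3.07×10⁻⁶ × 286.6 = 255 MPa (compressive).

255 MPa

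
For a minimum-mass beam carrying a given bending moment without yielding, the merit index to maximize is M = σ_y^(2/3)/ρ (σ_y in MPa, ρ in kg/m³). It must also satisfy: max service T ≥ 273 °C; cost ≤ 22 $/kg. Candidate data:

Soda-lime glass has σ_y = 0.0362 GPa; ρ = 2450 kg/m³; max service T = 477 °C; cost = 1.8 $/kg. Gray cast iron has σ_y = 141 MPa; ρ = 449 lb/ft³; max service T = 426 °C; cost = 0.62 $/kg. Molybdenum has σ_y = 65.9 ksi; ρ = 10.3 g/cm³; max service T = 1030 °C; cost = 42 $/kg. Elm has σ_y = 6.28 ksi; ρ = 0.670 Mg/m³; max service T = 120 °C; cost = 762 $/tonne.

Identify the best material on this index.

Screen on constraints: max service T ≥ 273 °C; cost ≤ 22 $/kg. Survivors: soda-lime glass, gray cast iron.
After converting to SI:
  soda-lime glass: σ_y = 36.20 MPa, ρ = 2450 kg/m³
  gray cast iron: σ_y = 141.0 MPa, ρ = 7192 kg/m³
  soda-lime glass: M = 4.47×10⁻³
  gray cast iron: M = 3.77×10⁻³
Highest index: soda-lime glass.

soda-lime glass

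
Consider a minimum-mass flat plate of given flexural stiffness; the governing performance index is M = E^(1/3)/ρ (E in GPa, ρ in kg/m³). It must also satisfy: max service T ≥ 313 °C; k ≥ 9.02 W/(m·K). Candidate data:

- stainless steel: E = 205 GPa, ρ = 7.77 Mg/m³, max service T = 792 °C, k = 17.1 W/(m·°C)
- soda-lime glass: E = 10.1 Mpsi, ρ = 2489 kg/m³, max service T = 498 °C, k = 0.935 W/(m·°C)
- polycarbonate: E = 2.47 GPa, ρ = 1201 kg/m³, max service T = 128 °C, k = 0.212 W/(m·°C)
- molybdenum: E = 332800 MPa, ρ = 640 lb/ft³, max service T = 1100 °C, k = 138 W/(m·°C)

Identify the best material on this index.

Screen on constraints: max service T ≥ 313 °C; k ≥ 9.02 W/(m·K). Survivors: stainless steel, molybdenum.
After converting to SI:
  stainless steel: E = 205.0 GPa, ρ = 7770 kg/m³
  molybdenum: E = 332.8 GPa, ρ = 10250 kg/m³
  stainless steel: M = 0.759×10⁻³
  molybdenum: M = 0.676×10⁻³
Stainless steel has the largest M.

stainless steel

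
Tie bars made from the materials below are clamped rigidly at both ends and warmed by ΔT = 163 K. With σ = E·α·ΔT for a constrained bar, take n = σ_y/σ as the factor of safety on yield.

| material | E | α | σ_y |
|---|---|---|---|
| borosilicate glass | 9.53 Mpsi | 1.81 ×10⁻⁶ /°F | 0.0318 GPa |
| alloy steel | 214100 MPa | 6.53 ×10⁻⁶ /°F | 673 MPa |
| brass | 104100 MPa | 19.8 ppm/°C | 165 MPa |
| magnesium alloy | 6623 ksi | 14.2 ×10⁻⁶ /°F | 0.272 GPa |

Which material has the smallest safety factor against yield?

brass

Converting E to GPa, α to ×10⁻⁶/K, σ_y to MPa, then σ and n for each:
  borosilicate glass: E = 65.71, α = 3.26, σ_y = 31.80 → σ = 34.9 MPa, n = 0.911
  alloy steel: E = 214.1, α = 11.8, σ_y = 673.0 → σ = 410 MPa, n = 1.64
  brass: E = 104.1, α = 19.8, σ_y = 165.0 → σ = 336 MPa, n = 0.491
  magnesium alloy: E = 45.66, α = 25.6, σ_y = 272.0 → σ = 190 MPa, n = 1.43
The minimum is brass at n = 0.491.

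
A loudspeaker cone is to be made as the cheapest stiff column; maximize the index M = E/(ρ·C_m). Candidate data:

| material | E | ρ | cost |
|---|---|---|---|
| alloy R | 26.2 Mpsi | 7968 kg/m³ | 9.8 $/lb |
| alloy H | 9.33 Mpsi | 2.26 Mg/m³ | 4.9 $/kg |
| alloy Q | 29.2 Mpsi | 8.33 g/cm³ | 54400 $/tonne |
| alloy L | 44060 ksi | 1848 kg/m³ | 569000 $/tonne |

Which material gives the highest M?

Putting every candidate on a common basis:
  alloy R: E = 180.6 GPa, ρ = 7968 kg/m³, cost = 21.60 $/kg
  alloy H: E = 64.33 GPa, ρ = 2260 kg/m³, cost = 4.900 $/kg
  alloy Q: E = 201.3 GPa, ρ = 8330 kg/m³, cost = 54.40 $/kg
  alloy L: E = 303.8 GPa, ρ = 1848 kg/m³, cost = 569.0 $/kg
  alloy H: M = 5.81 MN·m per $
  alloy R: M = 1.05 MN·m per $
  alloy Q: M = 0.444 MN·m per $
  alloy L: M = 0.289 MN·m per $
Alloy H ranks first.

alloy H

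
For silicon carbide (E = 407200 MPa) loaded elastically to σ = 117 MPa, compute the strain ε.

E = 407200 MPa = 407.2 GPa = 407200 MPa.
ε = σ/E = 117 / 407200 = 2.87×10⁻⁴.

2.87×10⁻⁴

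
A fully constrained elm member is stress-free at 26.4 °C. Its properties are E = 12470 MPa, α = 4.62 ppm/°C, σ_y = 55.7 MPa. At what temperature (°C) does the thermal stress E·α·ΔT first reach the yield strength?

993 °C

E = 12470 MPa = 12.47 GPa.
E·α·ΔT = 55.70 MPa ⇒ ΔT = 55.70 / (12.47×10³ × 4.62×10⁻⁶) = 966.8 K.
T = 26.4 + 966.8 = 993.2 °C.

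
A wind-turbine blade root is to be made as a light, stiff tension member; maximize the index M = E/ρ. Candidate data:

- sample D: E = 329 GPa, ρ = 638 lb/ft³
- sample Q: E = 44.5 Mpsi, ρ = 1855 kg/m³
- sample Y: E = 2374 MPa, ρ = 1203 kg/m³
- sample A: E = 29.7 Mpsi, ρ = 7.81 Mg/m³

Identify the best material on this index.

sample Q

In SI units:
  sample D: E = 329.0 GPa, ρ = 10220 kg/m³
  sample Q: E = 306.8 GPa, ρ = 1855 kg/m³
  sample Y: E = 2.374 GPa, ρ = 1203 kg/m³
  sample A: E = 204.8 GPa, ρ = 7810 kg/m³
  sample Q: M = 165 MN·m/kg
  sample D: M = 32.2 MN·m/kg
  sample A: M = 26.2 MN·m/kg
  sample Y: M = 1.97 MN·m/kg
Highest index: sample Q.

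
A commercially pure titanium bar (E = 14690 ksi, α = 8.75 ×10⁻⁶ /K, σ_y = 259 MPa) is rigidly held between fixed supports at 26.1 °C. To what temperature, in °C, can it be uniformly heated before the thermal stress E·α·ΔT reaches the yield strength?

E = 14690 ksi = 101.3 GPa.
E·α·ΔT = 259.0 MPa ⇒ ΔT = 259.0 / (101.3×10³ × 8.75×10⁻⁶) = 292.2 K.
T = 26.1 + 292.2 = 318.3 °C.

318 °C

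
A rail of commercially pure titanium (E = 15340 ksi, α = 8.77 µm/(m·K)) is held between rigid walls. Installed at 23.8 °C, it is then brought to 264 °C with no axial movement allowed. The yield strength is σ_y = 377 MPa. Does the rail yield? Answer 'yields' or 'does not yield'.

E = 15340 ksi = 105.8 GPa.
ΔT = 240.2 K. Constrained thermal stress σ = E·α·ΔT = 105.8×10³ MPa × 8.77×10⁻⁶ × 240.2 = 223 MPa (compressive).
Compare to σ_y = 377 MPa: σ < σ_y, so it does not yield.

does not yield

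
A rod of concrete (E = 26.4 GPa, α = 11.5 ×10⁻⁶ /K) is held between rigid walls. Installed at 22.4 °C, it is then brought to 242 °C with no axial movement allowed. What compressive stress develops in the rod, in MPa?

ΔT = 219.6 K. Constrained thermal stress σ = E·α·ΔT = 26.40×10³ MPa × 11.5×10⁻⁶ × 219.6 = 66.7 MPa (compressive).

66.7 MPa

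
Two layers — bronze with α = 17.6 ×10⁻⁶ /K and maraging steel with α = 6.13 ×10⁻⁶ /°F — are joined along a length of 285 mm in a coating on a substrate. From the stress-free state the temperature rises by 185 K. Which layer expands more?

maraging steel: α = 6.13×10⁻⁶/°F × 9/5 = 11.0×10⁻⁶/K.
α(bronze) = 17.6×10⁻⁶/K vs α(maraging steel) = 11.0×10⁻⁶/K.
Higher α expands more for the same ΔT: bronze.

bronze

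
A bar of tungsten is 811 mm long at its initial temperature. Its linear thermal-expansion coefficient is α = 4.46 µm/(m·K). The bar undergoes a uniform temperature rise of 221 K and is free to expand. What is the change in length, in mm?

0.799 mm

ΔL = α·L₀·ΔT = 4.46×10⁻⁶ × 811 mm × 221.0 K = 0.799 mm.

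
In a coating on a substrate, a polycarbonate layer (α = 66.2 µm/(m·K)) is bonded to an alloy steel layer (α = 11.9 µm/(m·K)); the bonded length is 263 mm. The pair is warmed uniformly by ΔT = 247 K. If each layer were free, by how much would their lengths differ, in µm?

3530 µm

Δα = |66.2 − 11.9|×10⁻⁶/K = 54.3×10⁻⁶/K.
ΔL_mismatch = Δα·L·ΔT = 54.3×10⁻⁶ × 263.0 mm × 247.0 K = 3530 µm.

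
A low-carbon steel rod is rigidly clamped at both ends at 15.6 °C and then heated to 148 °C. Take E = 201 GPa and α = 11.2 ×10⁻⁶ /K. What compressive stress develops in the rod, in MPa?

ΔT = 132.4 K. Constrained thermal stress σ = E·α·ΔT = 201.0×10³ MPa × 11.2×10⁻⁶ × 132.4 = 298 MPa (compressive).

298 MPa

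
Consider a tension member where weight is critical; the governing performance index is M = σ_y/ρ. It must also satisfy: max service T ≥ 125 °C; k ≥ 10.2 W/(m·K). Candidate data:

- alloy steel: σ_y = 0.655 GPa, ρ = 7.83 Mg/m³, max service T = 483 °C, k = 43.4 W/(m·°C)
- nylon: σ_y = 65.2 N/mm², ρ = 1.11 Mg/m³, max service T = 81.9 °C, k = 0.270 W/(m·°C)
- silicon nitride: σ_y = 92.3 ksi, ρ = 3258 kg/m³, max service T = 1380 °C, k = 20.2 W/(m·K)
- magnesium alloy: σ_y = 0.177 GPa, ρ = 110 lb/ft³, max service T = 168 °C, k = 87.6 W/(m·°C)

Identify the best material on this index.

silicon nitride

Screen on constraints: max service T ≥ 125 °C; k ≥ 10.2 W/(m·K). Survivors: alloy steel, silicon nitride, magnesium alloy.
Normalizing units and computing the index:
  alloy steel: σ_y = 655.0 MPa, ρ = 7830 kg/m³
  silicon nitride: σ_y = 636.4 MPa, ρ = 3258 kg/m³
  magnesium alloy: σ_y = 177.0 MPa, ρ = 1762 kg/m³
  silicon nitride: M = 195 kN·m/kg
  magnesium alloy: M = 100 kN·m/kg
  alloy steel: M = 83.7 kN·m/kg
Highest index: silicon nitride.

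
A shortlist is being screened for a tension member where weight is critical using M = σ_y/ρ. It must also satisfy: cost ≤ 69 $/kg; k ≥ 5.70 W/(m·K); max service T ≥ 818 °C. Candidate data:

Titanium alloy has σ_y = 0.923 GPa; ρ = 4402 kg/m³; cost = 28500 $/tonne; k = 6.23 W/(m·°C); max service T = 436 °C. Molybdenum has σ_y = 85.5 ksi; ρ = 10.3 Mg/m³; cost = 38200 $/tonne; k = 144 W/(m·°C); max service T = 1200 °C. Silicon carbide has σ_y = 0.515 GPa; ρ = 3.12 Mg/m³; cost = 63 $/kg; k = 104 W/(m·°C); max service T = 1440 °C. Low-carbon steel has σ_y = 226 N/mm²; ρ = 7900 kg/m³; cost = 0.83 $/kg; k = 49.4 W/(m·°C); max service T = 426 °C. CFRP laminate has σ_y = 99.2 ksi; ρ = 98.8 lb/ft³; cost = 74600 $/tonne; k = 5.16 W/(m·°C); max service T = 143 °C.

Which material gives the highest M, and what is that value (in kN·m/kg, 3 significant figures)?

silicon carbide, M = 165 kN·m/kg

Screen on constraints: cost ≤ 69 $/kg; k ≥ 5.70 W/(m·K); max service T ≥ 818 °C. Survivors: molybdenum, silicon carbide.
In SI units:
  molybdenum: σ_y = 589.5 MPa, ρ = 10300 kg/m³
  silicon carbide: σ_y = 515.0 MPa, ρ = 3120 kg/m³
  silicon carbide: M = 165 kN·m/kg
  molybdenum: M = 57.2 kN·m/kg
Highest index: silicon carbide.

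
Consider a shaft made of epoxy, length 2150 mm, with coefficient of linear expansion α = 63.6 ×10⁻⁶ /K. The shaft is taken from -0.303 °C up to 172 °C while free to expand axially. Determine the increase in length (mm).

ΔT = 172 − (-0.303) = 172.3 K.
ΔL = α·L₀·ΔT = 63.6×10⁻⁶ × 2150 mm × 172.3 K = 23.6 mm.

23.6 mm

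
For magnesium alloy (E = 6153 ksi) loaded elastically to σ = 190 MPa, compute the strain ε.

E = 6153 ksi = 42.42 GPa = 42420 MPa.
ε = σ/E = 190 / 42420 = 4.48×10⁻³.

4.48×10⁻³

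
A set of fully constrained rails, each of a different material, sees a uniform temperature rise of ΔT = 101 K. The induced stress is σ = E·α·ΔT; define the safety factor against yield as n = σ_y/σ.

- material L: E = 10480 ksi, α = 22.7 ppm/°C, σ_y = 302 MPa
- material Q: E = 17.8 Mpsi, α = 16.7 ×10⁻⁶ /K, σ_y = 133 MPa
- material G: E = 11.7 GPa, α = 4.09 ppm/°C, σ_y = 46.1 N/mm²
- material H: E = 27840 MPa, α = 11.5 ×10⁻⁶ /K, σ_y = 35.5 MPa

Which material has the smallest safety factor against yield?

With everything in SI (GPa, ×10⁻⁶/K, MPa):
  material L: E = 72.26, α = 22.7, σ_y = 302.0 → σ = 166 MPa, n = 1.82
  material Q: E = 122.7, α = 16.7, σ_y = 133.0 → σ = 207 MPa, n = 0.643
  material G: E = 11.70, α = 4.09, σ_y = 46.10 → σ = 4.83 MPa, n = 9.54
  material H: E = 27.84, α = 11.5, σ_y = 35.50 → σ = 32.3 MPa, n = 1.10
Smallest n: material Q with n = 0.643.

material Q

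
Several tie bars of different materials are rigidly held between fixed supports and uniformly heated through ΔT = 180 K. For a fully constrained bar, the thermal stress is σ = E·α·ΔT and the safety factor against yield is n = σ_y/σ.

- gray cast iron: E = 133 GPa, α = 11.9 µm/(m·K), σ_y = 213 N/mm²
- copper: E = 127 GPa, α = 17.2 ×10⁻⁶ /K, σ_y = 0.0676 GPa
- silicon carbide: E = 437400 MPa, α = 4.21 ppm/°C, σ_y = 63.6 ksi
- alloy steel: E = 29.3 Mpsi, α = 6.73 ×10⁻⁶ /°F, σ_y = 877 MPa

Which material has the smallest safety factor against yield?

copper

With everything in SI (GPa, ×10⁻⁶/K, MPa):
  gray cast iron: E = 133.0, α = 11.9, σ_y = 213.0 → σ = 285 MPa, n = 0.748
  copper: E = 127.0, α = 17.2, σ_y = 67.60 → σ = 393 MPa, n = 0.172
  silicon carbide: E = 437.4, α = 4.21, σ_y = 438.5 → σ = 331 MPa, n = 1.32
  alloy steel: E = 202.0, α = 12.1, σ_y = 877.0 → σ = 441 MPa, n = 1.99
Copper has the lowest safety factor, n = 0.172.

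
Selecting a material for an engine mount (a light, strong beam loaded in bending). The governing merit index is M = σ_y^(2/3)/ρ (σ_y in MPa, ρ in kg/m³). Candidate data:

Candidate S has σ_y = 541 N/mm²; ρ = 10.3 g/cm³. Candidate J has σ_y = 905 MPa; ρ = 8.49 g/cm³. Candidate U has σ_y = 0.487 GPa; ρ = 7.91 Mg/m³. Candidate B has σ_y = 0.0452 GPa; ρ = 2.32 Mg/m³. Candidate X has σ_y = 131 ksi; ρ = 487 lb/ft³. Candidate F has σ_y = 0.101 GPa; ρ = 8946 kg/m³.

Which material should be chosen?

After converting to SI:
  candidate S: σ_y = 541.0 MPa, ρ = 10300 kg/m³
  candidate J: σ_y = 905.0 MPa, ρ = 8490 kg/m³
  candidate U: σ_y = 487.0 MPa, ρ = 7910 kg/m³
  candidate B: σ_y = 45.20 MPa, ρ = 2320 kg/m³
  candidate X: σ_y = 903.2 MPa, ρ = 7801 kg/m³
  candidate F: σ_y = 101.0 MPa, ρ = 8946 kg/m³
  candidate X: M = 12.0×10⁻³
  candidate J: M = 11.0×10⁻³
  candidate U: M = 7.83×10⁻³
  candidate S: M = 6.45×10⁻³
  candidate B: M = 5.47×10⁻³
  candidate F: M = 2.42×10⁻³
Highest index: candidate X.

candidate X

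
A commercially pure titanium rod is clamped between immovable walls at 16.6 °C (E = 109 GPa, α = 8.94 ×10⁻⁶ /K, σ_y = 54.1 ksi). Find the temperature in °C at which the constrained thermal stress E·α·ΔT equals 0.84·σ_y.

σ_y = 54.1 ksi = 373.0 MPa.
E·α·ΔT = 313.3 MPa ⇒ ΔT = 313.3 / (109.0×10³ × 8.94×10⁻⁶) = 321.5 K.
T = 16.6 + 321.5 = 338.1 °C.

338 °C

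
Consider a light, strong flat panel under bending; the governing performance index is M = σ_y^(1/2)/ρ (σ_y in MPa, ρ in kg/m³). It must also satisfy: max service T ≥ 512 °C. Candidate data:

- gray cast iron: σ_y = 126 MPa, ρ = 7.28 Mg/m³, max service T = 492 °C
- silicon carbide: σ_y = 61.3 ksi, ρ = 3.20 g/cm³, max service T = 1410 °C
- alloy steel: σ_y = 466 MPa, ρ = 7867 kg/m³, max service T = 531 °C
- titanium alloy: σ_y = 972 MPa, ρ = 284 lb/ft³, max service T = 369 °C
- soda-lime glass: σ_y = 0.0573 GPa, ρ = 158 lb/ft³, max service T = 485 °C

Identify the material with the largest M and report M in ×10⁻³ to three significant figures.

Screen on constraints: max service T ≥ 512 °C. Survivors: silicon carbide, alloy steel.
After converting to SI:
  silicon carbide: σ_y = 422.6 MPa, ρ = 3200 kg/m³
  alloy steel: σ_y = 466.0 MPa, ρ = 7867 kg/m³
  silicon carbide: M = 6.42×10⁻³
  alloy steel: M = 2.74×10⁻³
The maximum is for silicon carbide.

silicon carbide, M = 6.42×10⁻³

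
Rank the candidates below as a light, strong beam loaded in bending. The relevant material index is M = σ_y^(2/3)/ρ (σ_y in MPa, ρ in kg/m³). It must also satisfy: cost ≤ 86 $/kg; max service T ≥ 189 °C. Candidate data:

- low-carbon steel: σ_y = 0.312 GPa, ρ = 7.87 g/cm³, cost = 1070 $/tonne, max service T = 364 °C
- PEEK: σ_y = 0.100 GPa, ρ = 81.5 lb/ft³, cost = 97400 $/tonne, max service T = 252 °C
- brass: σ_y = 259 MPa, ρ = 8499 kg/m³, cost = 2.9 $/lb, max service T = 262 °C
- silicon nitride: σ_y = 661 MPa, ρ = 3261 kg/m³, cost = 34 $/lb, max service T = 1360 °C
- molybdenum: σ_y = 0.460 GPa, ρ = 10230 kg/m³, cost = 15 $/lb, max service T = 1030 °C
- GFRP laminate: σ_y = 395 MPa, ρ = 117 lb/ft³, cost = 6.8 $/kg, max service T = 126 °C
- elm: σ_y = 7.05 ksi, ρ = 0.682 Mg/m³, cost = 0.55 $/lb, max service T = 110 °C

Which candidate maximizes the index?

silicon nitride

Screen on constraints: cost ≤ 86 $/kg; max service T ≥ 189 °C. Survivors: low-carbon steel, brass, silicon nitride, molybdenum.
In SI units:
  low-carbon steel: σ_y = 312.0 MPa, ρ = 7870 kg/m³
  brass: σ_y = 259.0 MPa, ρ = 8499 kg/m³
  silicon nitride: σ_y = 661.0 MPa, ρ = 3261 kg/m³
  molybdenum: σ_y = 460.0 MPa, ρ = 10230 kg/m³
  silicon nitride: M = 23.3×10⁻³
  low-carbon steel: M = 5.85×10⁻³
  molybdenum: M = 5.83×10⁻³
  brass: M = 4.78×10⁻³
Silicon nitride ranks first.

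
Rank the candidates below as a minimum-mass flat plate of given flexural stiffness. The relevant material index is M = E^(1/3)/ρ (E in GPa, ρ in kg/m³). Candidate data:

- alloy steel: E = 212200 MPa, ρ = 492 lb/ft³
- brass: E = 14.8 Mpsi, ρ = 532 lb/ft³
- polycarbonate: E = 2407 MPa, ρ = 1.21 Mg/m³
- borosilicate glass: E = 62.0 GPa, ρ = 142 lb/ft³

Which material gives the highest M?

After converting to SI:
  alloy steel: E = 212.2 GPa, ρ = 7881 kg/m³
  brass: E = 102.0 GPa, ρ = 8522 kg/m³
  polycarbonate: E = 2.407 GPa, ρ = 1210 kg/m³
  borosilicate glass: E = 62.00 GPa, ρ = 2275 kg/m³
  borosilicate glass: M = 1.74×10⁻³
  polycarbonate: M = 1.11×10⁻³
  alloy steel: M = 0.757×10⁻³
  brass: M = 0.548×10⁻³
Borosilicate glass has the largest M.

borosilicate glass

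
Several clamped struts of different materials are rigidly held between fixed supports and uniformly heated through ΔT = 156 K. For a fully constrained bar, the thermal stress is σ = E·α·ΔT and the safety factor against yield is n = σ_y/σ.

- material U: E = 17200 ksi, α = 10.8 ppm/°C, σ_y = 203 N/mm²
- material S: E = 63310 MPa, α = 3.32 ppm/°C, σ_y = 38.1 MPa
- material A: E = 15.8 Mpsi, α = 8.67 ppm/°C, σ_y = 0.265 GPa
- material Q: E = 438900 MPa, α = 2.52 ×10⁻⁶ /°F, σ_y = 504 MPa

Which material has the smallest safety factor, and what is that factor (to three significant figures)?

material U, n = 1.02

With everything in SI (GPa, ×10⁻⁶/K, MPa):
  material U: E = 118.6, α = 10.8, σ_y = 203.0 → σ = 200 MPa, n = 1.02
  material S: E = 63.31, α = 3.32, σ_y = 38.10 → σ = 32.8 MPa, n = 1.16
  material A: E = 108.9, α = 8.67, σ_y = 265.0 → σ = 147 MPa, n = 1.80
  material Q: E = 438.9, α = 4.54, σ_y = 504.0 → σ = 311 MPa, n = 1.62
The minimum is material U at n = 1.02.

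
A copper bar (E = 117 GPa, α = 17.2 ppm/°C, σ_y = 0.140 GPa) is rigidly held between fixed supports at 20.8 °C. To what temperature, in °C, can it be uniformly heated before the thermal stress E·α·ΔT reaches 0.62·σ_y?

63.9 °C

σ_y = 0.140 GPa = 140.0 MPa.
E·α·ΔT = 86.80 MPa ⇒ ΔT = 86.80 / (117.0×10³ × 17.2×10⁻⁶) = 43.13 K.
T = 20.8 + 43.13 = 63.93 °C.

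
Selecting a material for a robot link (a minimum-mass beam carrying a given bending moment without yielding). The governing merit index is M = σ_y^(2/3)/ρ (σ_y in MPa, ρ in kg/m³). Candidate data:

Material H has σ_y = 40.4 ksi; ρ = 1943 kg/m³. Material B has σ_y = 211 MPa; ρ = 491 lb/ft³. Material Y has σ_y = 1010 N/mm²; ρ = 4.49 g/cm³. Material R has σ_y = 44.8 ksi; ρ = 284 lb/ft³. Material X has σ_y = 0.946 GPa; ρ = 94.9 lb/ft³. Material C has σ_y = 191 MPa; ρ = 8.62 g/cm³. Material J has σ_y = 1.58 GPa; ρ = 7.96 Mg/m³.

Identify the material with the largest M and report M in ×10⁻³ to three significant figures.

material X, M = 63.4×10⁻³

In SI units:
  material H: σ_y = 278.5 MPa, ρ = 1943 kg/m³
  material B: σ_y = 211.0 MPa, ρ = 7865 kg/m³
  material Y: σ_y = 1010 MPa, ρ = 4490 kg/m³
  material R: σ_y = 308.9 MPa, ρ = 4549 kg/m³
  material X: σ_y = 946.0 MPa, ρ = 1520 kg/m³
  material C: σ_y = 191.0 MPa, ρ = 8620 kg/m³
  material J: σ_y = 1580 MPa, ρ = 7960 kg/m³
  material X: M = 63.4×10⁻³
  material Y: M = 22.4×10⁻³
  material H: M = 22.0×10⁻³
  material J: M = 17.0×10⁻³
  material R: M = 10.0×10⁻³
  material B: M = 4.51×10⁻³
  material C: M = 3.85×10⁻³
The maximum is for material X.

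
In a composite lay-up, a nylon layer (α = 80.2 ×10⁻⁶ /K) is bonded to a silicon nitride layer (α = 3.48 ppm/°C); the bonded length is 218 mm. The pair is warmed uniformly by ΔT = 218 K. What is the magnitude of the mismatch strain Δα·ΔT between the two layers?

Δα = |80.2 − 3.48|×10⁻⁶/K = 76.7×10⁻⁶/K.
Mismatch strain = Δα·ΔT = 76.7×10⁻⁶ × 218.0 = 0.0167.

0.0167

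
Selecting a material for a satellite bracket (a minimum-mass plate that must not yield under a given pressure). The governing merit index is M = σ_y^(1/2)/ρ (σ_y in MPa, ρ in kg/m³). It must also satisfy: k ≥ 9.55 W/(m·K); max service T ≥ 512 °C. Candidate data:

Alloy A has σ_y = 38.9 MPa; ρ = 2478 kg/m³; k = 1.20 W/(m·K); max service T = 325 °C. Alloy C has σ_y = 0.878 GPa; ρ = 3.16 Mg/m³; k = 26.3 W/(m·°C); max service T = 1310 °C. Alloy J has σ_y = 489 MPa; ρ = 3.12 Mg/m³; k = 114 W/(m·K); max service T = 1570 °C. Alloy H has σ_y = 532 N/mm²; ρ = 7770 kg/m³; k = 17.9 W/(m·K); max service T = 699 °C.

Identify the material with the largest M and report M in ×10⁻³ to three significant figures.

Screen on constraints: k ≥ 9.55 W/(m·K); max service T ≥ 512 °C. Survivors: alloy C, alloy J, alloy H.
Normalizing units and computing the index:
  alloy C: σ_y = 878.0 MPa, ρ = 3160 kg/m³
  alloy J: σ_y = 489.0 MPa, ρ = 3120 kg/m³
  alloy H: σ_y = 532.0 MPa, ρ = 7770 kg/m³
  alloy C: M = 9.38×10⁻³
  alloy J: M = 7.09×10⁻³
  alloy H: M = 2.97×10⁻³
Alloy C ranks first.

alloy C, M = 9.38×10⁻³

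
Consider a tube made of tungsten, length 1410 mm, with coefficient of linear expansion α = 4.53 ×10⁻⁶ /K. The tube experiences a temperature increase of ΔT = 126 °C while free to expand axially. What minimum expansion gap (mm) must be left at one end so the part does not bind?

ΔL = α·L₀·ΔT = 4.53×10⁻⁶ × 1410 mm × 126.0 K = 0.805 mm.

0.805 mm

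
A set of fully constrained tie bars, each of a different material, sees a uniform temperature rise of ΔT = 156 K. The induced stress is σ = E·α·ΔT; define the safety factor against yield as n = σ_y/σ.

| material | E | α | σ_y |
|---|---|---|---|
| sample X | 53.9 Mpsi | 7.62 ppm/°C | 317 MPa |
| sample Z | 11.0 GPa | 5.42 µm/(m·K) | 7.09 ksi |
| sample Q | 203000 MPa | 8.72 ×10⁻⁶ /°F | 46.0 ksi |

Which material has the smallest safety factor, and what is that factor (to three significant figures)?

sample Q, n = 0.638

Converting E to GPa, α to ×10⁻⁶/K, σ_y to MPa, then σ and n for each:
  sample X: E = 371.6, α = 7.62, σ_y = 317.0 → σ = 442 MPa, n = 0.718
  sample Z: E = 11.00, α = 5.42, σ_y = 48.88 → σ = 9.30 MPa, n = 5.26
  sample Q: E = 203.0, α = 15.7, σ_y = 317.2 → σ = 497 MPa, n = 0.638
The minimum is sample Q at n = 0.638.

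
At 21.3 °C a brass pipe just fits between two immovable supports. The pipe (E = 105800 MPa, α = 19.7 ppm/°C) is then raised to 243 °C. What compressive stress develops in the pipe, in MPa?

462 MPa

E = 105800 MPa = 105.8 GPa.
ΔT = 221.7 K. Constrained thermal stress σ = E·α·ΔT = 105.8×10³ MPa × 19.7×10⁻⁶ × 221.7 = 462 MPa (compressive).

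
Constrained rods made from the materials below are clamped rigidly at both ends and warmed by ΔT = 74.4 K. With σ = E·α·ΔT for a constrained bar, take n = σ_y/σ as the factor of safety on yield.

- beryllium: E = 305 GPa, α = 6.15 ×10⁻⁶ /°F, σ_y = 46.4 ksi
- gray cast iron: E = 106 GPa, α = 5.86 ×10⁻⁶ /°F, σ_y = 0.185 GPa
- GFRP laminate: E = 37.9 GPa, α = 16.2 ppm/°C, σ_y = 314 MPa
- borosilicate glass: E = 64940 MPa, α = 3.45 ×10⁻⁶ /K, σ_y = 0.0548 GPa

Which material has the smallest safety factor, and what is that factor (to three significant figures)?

beryllium, n = 1.27

Per material, after unit conversion:
  beryllium: E = 305.0, α = 11.1, σ_y = 319.9 → σ = 251 MPa, n = 1.27
  gray cast iron: E = 106.0, α = 10.5, σ_y = 185.0 → σ = 83.2 MPa, n = 2.22
  GFRP laminate: E = 37.90, α = 16.2, σ_y = 314.0 → σ = 45.7 MPa, n = 6.87
  borosilicate glass: E = 64.94, α = 3.45, σ_y = 54.80 → σ = 16.7 MPa, n = 3.29
Beryllium has the lowest safety factor, n = 1.27.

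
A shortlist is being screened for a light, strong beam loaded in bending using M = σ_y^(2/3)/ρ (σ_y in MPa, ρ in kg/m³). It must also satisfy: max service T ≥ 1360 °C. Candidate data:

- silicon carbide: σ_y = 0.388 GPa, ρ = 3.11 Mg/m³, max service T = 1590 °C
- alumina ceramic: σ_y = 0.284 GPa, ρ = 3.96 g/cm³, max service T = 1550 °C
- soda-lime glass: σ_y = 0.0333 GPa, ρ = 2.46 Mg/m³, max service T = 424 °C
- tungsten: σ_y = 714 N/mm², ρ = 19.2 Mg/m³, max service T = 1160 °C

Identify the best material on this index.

silicon carbide

Screen on constraints: max service T ≥ 1360 °C. Survivors: silicon carbide, alumina ceramic.
After converting to SI:
  silicon carbide: σ_y = 388.0 MPa, ρ = 3110 kg/m³
  alumina ceramic: σ_y = 284.0 MPa, ρ = 3960 kg/m³
  silicon carbide: M = 17.1×10⁻³
  alumina ceramic: M = 10.9×10⁻³
Highest index: silicon carbide.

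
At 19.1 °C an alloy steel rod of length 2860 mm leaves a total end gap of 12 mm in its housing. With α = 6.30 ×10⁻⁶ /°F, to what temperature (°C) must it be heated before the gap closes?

389 °C

α = 6.30×10⁻⁶/°F × 9/5 = 11.3×10⁻⁶/K.
α·L₀·ΔT = 12.0 mm ⇒ ΔT = 12.0 / (11.3×10⁻⁶ × 2860.0) = 370.0 K.
T = 19.1 + 370.0 = 389.1 °C.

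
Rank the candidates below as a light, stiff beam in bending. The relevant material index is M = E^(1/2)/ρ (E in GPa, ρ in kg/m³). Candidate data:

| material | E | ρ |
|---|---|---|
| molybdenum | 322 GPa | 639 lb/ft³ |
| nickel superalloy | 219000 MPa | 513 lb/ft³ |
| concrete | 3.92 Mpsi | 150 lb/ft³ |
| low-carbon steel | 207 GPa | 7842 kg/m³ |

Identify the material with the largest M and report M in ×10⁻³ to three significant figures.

concrete, M = 2.16×10⁻³

Normalizing units and computing the index:
  molybdenum: E = 322.0 GPa, ρ = 10240 kg/m³
  nickel superalloy: E = 219.0 GPa, ρ = 8217 kg/m³
  concrete: E = 27.03 GPa, ρ = 2403 kg/m³
  low-carbon steel: E = 207.0 GPa, ρ = 7842 kg/m³
  concrete: M = 2.16×10⁻³
  low-carbon steel: M = 1.83×10⁻³
  nickel superalloy: M = 1.80×10⁻³
  molybdenum: M = 1.75×10⁻³
The maximum is for concrete.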